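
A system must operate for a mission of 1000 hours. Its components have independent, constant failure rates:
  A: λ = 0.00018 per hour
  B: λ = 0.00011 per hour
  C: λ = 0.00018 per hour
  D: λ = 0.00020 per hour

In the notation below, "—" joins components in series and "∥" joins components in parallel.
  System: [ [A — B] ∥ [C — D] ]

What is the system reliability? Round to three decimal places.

R(A) = exp(−0.00018 × 1000) = 0.83527
R(B) = exp(−0.00011 × 1000) = 0.89583
R(C) = exp(−0.00018 × 1000) = 0.83527
R(D) = exp(−0.00020 × 1000) = 0.81873
Series (A and B): 0.83527 × 0.89583 = 0.74826
Series (C and D): 0.83527 × 0.81873 = 0.68386
Parallel ([0.74826] and [0.68386]): 1 − (1 − 0.74826)(1 − 0.68386) = 0.920

0.920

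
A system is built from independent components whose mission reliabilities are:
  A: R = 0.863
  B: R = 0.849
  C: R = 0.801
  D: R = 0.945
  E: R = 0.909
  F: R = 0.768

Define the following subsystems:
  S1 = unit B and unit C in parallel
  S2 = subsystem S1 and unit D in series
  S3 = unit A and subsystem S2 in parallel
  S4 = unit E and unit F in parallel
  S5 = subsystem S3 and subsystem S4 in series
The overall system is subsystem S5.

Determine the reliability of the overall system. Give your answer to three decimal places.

Parallel (B and C): 1 − (1 − 0.84900)(1 − 0.80100) = 0.96995
Series ([0.96995] and D): 0.96995 × 0.94500 = 0.91660
Parallel (A and [0.91660]): 1 − (1 − 0.86300)(1 − 0.91660) = 0.98857
Parallel (E and F): 1 − (1 − 0.90900)(1 − 0.76800) = 0.97889
Series ([0.98857] and [0.97889]): 0.98857 × 0.97889 = 0.968

0.968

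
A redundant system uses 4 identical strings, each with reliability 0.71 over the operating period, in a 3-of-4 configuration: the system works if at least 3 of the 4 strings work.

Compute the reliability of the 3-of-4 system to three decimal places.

R = Σ_{i=3}^{4} C(4,i) p^i (1−p)^{4−i} with p = 0.71
C(4,3)·0.71^3·0.29^1 = 0.41518
C(4,4)·0.71^4·0.29^0 = 0.25412
Sum = 0.669

0.669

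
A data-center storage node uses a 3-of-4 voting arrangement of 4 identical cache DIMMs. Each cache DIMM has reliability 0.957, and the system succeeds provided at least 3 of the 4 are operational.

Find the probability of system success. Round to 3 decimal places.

0.990

R = Σ_{i=3}^{4} C(4,i) p^i (1−p)^{4−i} with p = 0.957
C(4,3)·0.957^3·0.043^1 = 0.15075
C(4,4)·0.957^4·0.043^0 = 0.83878
Sum = 0.990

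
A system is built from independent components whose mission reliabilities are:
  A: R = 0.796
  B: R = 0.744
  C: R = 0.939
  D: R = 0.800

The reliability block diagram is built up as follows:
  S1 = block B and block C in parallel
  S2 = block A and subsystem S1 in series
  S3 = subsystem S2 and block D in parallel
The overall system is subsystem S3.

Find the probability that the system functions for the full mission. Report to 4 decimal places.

0.9567

Parallel (B and C): 1 − (1 − 0.744000)(1 − 0.939000) = 0.984384
Series (A and [0.984384]): 0.796000 × 0.984384 = 0.783570
Parallel ([0.783570] and D): 1 − (1 − 0.783570)(1 − 0.800000) = 0.9567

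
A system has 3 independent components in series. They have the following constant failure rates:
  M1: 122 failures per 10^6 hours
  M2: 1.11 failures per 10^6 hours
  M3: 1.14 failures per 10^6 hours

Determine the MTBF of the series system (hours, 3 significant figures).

8050

Series of exponential components: λ_sys = Σ λ_i
λ_sys = 0.000122 + 0.00000111 + 0.00000114 = 1.2425e-04 /h
MTBF = 1 / λ_sys = 8050 h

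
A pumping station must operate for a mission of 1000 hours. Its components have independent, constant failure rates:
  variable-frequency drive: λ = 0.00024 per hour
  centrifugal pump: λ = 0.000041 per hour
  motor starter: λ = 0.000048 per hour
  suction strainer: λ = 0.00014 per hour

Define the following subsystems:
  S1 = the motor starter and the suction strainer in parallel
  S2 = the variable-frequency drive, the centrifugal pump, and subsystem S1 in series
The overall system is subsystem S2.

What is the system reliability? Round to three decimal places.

R(variable-frequency drive) = exp(−0.00024 × 1000) = 0.78663
R(centrifugal pump) = exp(−0.000041 × 1000) = 0.95983
R(motor starter) = exp(−0.000048 × 1000) = 0.95313
R(suction strainer) = exp(−0.00014 × 1000) = 0.86936
Parallel (motor starter and suction strainer): 1 − (1 − 0.95313)(1 − 0.86936) = 0.99388
Series (variable-frequency drive, centrifugal pump, and [0.99388]): 0.78663 × 0.95983 × 0.99388 = 0.750

0.750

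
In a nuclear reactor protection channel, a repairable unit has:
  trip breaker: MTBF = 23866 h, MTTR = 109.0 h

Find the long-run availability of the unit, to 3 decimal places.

0.995

A(trip breaker) = MTBF/(MTBF+MTTR) = 23866/(23866+109.0) = 0.995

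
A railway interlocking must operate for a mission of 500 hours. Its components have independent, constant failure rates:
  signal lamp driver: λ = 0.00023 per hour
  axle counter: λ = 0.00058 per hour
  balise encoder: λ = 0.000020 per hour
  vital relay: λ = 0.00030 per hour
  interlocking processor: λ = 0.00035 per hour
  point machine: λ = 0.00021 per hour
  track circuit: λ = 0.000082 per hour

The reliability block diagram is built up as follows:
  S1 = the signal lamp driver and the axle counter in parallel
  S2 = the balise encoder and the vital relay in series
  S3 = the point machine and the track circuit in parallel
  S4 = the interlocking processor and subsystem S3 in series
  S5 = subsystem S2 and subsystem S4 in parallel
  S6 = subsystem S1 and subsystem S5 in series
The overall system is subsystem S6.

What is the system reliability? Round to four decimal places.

0.9491

R(signal lamp driver) = exp(−0.00023 × 500) = 0.891366
R(axle counter) = exp(−0.00058 × 500) = 0.748264
R(balise encoder) = exp(−0.000020 × 500) = 0.990050
R(vital relay) = exp(−0.00030 × 500) = 0.860708
R(interlocking processor) = exp(−0.00035 × 500) = 0.839457
R(point machine) = exp(−0.00021 × 500) = 0.900325
R(track circuit) = exp(−0.000082 × 500) = 0.959829
Parallel (signal lamp driver and axle counter): 1 − (1 − 0.891366)(1 − 0.748264) = 0.972653
Series (balise encoder and vital relay): 0.990050 × 0.860708 = 0.852144
Parallel (point machine and track circuit): 1 − (1 − 0.900325)(1 − 0.959829) = 0.995996
Series (interlocking processor and [0.995996]): 0.839457 × 0.995996 = 0.836096
Parallel ([0.852144] and [0.836096]): 1 − (1 − 0.852144)(1 − 0.836096) = 0.975766
Series ([0.972653] and [0.975766]): 0.972653 × 0.975766 = 0.9491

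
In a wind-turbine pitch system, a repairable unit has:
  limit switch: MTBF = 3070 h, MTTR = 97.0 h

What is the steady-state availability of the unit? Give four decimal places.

A(limit switch) = MTBF/(MTBF+MTTR) = 3070/(3070+97.0) = 0.9694

0.9694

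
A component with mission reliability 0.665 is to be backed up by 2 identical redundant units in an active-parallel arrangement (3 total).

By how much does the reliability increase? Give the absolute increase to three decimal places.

R_before = 0.665
R_after = 1 − (1 − 0.665)^3 = 0.962
ΔR = 0.962 − 0.665 = 0.297

0.297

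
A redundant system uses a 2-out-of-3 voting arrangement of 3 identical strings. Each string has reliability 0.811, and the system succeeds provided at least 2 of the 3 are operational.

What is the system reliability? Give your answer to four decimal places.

R = Σ_{i=2}^{3} C(3,i) p^i (1−p)^{3−i} with p = 0.811
C(3,2)·0.811^2·0.189^1 = 0.372928
C(3,3)·0.811^3·0.189^0 = 0.533412
Sum = 0.9063

0.9063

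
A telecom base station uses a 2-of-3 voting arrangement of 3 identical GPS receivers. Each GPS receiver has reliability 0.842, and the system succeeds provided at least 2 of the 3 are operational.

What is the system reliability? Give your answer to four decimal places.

R = Σ_{i=2}^{3} C(3,i) p^i (1−p)^{3−i} with p = 0.842
C(3,2)·0.842^2·0.158^1 = 0.336049
C(3,3)·0.842^3·0.158^0 = 0.596948
Sum = 0.9330

0.9330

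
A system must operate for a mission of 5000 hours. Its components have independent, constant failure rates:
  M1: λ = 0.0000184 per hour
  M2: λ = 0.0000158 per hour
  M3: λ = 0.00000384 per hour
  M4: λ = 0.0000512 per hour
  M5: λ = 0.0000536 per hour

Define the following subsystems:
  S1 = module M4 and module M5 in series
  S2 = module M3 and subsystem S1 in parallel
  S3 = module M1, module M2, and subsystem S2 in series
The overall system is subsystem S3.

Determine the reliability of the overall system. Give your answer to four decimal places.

0.8363

R(M1) = exp(−0.0000184 × 5000) = 0.912105
R(M2) = exp(−0.0000158 × 5000) = 0.924040
R(M3) = exp(−0.00000384 × 5000) = 0.980983
R(M4) = exp(−0.0000512 × 5000) = 0.774142
R(M5) = exp(−0.0000536 × 5000) = 0.764908
Series (M4 and M5): 0.774142 × 0.764908 = 0.592147
Parallel (M3 and [0.592147]): 1 − (1 − 0.980983)(1 − 0.592147) = 0.992244
Series (M1, M2, and [0.992244]): 0.912105 × 0.924040 × 0.992244 = 0.8363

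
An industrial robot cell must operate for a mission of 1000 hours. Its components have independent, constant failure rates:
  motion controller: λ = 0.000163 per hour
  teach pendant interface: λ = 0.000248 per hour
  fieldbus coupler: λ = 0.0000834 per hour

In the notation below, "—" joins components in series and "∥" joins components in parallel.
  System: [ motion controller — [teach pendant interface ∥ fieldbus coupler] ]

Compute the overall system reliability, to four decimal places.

R(motion controller) = exp(−0.000163 × 1000) = 0.849591
R(teach pendant interface) = exp(−0.000248 × 1000) = 0.780360
R(fieldbus coupler) = exp(−0.0000834 × 1000) = 0.919983
Parallel (teach pendant interface and fieldbus coupler): 1 − (1 − 0.780360)(1 − 0.919983) = 0.982425
Series (motion controller and [0.982425]): 0.849591 × 0.982425 = 0.8347

0.8347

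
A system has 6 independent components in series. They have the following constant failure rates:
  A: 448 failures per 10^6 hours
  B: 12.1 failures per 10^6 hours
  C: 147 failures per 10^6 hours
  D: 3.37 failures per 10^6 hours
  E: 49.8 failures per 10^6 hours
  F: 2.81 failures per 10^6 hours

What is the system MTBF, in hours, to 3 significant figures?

Series of exponential components: λ_sys = Σ λ_i
λ_sys = 0.000448 + 0.0000121 + 0.000147 + 0.00000337 + 0.0000498 + 0.00000281 = 6.6308e-04 /h
MTBF = 1 / λ_sys = 1510 h

1510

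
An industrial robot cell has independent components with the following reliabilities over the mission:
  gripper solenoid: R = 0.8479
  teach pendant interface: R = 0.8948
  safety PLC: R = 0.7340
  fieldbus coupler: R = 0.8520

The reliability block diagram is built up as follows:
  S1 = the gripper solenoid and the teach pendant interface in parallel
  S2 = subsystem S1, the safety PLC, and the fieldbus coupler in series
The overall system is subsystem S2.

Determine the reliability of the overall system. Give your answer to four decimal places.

Parallel (gripper solenoid and teach pendant interface): 1 − (1 − 0.847900)(1 − 0.894800) = 0.983999
Series ([0.983999], safety PLC, and fieldbus coupler): 0.983999 × 0.734000 × 0.852000 = 0.6154

0.6154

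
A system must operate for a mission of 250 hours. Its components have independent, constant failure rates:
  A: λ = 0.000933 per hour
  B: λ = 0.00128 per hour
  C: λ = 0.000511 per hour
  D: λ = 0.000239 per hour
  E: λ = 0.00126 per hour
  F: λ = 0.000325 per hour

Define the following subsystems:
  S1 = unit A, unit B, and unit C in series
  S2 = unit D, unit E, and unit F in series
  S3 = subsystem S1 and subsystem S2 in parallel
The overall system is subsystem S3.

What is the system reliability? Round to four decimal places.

R(A) = exp(−0.000933 × 250) = 0.791956
R(B) = exp(−0.00128 × 250) = 0.726149
R(C) = exp(−0.000511 × 250) = 0.880073
R(D) = exp(−0.000239 × 250) = 0.942000
R(E) = exp(−0.00126 × 250) = 0.729789
R(F) = exp(−0.000325 × 250) = 0.921963
Series (A, B, and C): 0.791956 × 0.726149 × 0.880073 = 0.506111
Series (D, E, and F): 0.942000 × 0.729789 × 0.921963 = 0.633814
Parallel ([0.506111] and [0.633814]): 1 − (1 − 0.506111)(1 − 0.633814) = 0.8191

0.8191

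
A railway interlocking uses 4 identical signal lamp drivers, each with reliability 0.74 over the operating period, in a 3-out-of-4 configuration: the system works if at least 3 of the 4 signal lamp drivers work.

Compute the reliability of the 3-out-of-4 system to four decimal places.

R = Σ_{i=3}^{4} C(4,i) p^i (1−p)^{4−i} with p = 0.74
C(4,3)·0.74^3·0.26^1 = 0.421433
C(4,4)·0.74^4·0.26^0 = 0.299866
Sum = 0.7213

0.7213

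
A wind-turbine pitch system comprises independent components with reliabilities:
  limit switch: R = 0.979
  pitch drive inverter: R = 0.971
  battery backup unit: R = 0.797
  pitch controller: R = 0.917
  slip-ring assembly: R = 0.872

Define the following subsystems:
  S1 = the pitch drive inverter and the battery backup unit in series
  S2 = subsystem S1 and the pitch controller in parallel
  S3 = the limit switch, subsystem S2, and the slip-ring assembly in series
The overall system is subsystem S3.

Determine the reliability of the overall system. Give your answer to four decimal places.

0.8377

Series (pitch drive inverter and battery backup unit): 0.971000 × 0.797000 = 0.773887
Parallel ([0.773887] and pitch controller): 1 − (1 − 0.773887)(1 − 0.917000) = 0.981233
Series (limit switch, [0.981233], and slip-ring assembly): 0.979000 × 0.981233 × 0.872000 = 0.8377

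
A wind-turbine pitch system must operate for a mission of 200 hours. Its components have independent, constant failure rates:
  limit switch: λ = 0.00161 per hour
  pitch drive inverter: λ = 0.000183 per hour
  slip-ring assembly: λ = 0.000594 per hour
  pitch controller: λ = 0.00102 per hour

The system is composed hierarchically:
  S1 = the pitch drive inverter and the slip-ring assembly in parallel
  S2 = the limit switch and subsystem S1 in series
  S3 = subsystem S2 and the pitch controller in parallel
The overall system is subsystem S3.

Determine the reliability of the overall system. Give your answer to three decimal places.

0.949

R(limit switch) = exp(−0.00161 × 200) = 0.72470
R(pitch drive inverter) = exp(−0.000183 × 200) = 0.96406
R(slip-ring assembly) = exp(−0.000594 × 200) = 0.88799
R(pitch controller) = exp(−0.00102 × 200) = 0.81546
Parallel (pitch drive inverter and slip-ring assembly): 1 − (1 − 0.96406)(1 − 0.88799) = 0.99597
Series (limit switch and [0.99597]): 0.72470 × 0.99597 = 0.72178
Parallel ([0.72178] and pitch controller): 1 − (1 − 0.72178)(1 − 0.81546) = 0.949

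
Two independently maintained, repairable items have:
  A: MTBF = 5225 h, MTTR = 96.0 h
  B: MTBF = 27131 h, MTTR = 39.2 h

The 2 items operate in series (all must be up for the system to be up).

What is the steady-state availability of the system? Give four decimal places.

0.9805

A(A) = MTBF/(MTBF+MTTR) = 5225/(5225+96.0) = 0.981958
A(B) = MTBF/(MTBF+MTTR) = 27131/(27131+39.2) = 0.998557
Series availability: 0.981958 × 0.998557 = 0.9805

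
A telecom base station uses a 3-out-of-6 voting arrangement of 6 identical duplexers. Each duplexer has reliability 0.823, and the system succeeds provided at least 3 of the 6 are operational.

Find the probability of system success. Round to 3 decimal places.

0.989

R = Σ_{i=3}^{6} C(6,i) p^i (1−p)^{6−i} with p = 0.823
C(6,3)·0.823^3·0.177^3 = 0.06182
C(6,4)·0.823^4·0.177^2 = 0.21559
C(6,5)·0.823^5·0.177^1 = 0.40098
C(6,6)·0.823^6·0.177^0 = 0.31074
Sum = 0.989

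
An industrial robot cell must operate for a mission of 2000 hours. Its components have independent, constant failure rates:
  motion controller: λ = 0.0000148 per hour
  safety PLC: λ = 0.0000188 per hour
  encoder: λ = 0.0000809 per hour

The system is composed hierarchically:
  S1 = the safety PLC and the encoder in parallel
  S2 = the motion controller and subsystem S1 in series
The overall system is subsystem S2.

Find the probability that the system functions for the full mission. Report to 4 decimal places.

R(motion controller) = exp(−0.0000148 × 2000) = 0.970834
R(safety PLC) = exp(−0.0000188 × 2000) = 0.963098
R(encoder) = exp(−0.0000809 × 2000) = 0.850611
Parallel (safety PLC and encoder): 1 − (1 − 0.963098)(1 − 0.850611) = 0.994487
Series (motion controller and [0.994487]): 0.970834 × 0.994487 = 0.9655

0.9655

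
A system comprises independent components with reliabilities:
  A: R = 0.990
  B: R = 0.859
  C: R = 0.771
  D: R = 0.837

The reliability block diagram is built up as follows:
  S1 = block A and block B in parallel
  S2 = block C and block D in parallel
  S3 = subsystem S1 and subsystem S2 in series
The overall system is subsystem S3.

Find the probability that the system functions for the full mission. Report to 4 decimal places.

Parallel (A and B): 1 − (1 − 0.990000)(1 − 0.859000) = 0.998590
Parallel (C and D): 1 − (1 − 0.771000)(1 − 0.837000) = 0.962673
Series ([0.998590] and [0.962673]): 0.998590 × 0.962673 = 0.9613

0.9613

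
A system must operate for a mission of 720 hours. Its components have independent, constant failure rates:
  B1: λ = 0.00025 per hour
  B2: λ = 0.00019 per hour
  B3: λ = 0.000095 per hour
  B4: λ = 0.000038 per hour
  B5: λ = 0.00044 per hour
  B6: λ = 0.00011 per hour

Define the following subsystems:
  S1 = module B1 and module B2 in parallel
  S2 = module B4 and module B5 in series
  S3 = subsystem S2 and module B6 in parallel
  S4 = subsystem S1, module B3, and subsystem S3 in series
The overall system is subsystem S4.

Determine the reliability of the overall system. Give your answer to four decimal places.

R(B1) = exp(−0.00025 × 720) = 0.835270
R(B2) = exp(−0.00019 × 720) = 0.872145
R(B3) = exp(−0.000095 × 720) = 0.933887
R(B4) = exp(−0.000038 × 720) = 0.973011
R(B5) = exp(−0.00044 × 720) = 0.728476
R(B6) = exp(−0.00011 × 720) = 0.923855
Parallel (B1 and B2): 1 − (1 − 0.835270)(1 − 0.872145) = 0.978938
Series (B4 and B5): 0.973011 × 0.728476 = 0.708815
Parallel ([0.708815] and B6): 1 − (1 − 0.708815)(1 − 0.923855) = 0.977828
Series ([0.978938], B3, and [0.977828]): 0.978938 × 0.933887 × 0.977828 = 0.8939

0.8939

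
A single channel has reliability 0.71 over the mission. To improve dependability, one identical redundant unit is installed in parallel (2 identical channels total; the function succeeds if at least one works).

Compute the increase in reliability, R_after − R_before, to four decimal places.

R_before = 0.71
R_after = 1 − (1 − 0.71)^2 = 0.9159
ΔR = 0.9159 − 0.71 = 0.2059

0.2059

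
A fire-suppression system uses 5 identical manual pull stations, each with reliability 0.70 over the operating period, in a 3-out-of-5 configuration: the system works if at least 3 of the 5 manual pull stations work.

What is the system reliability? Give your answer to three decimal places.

R = Σ_{i=3}^{5} C(5,i) p^i (1−p)^{5−i} with p = 0.70
C(5,3)·0.70^3·0.30^2 = 0.30870
C(5,4)·0.70^4·0.30^1 = 0.36015
C(5,5)·0.70^5·0.30^0 = 0.16807
Sum = 0.837

0.837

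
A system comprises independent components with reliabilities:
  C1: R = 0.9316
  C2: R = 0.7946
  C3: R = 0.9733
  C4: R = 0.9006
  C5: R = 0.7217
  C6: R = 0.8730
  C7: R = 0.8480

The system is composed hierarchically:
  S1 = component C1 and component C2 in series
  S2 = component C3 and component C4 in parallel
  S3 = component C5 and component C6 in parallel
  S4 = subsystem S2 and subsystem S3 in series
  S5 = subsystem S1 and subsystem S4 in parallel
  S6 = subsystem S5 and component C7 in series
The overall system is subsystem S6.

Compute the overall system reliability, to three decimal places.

0.840

Series (C1 and C2): 0.93160 × 0.79460 = 0.74025
Parallel (C3 and C4): 1 − (1 − 0.97330)(1 − 0.90060) = 0.99735
Parallel (C5 and C6): 1 − (1 − 0.72170)(1 − 0.87300) = 0.96466
Series ([0.99735] and [0.96466]): 0.99735 × 0.96466 = 0.96210
Parallel ([0.74025] and [0.96210]): 1 − (1 − 0.74025)(1 − 0.96210) = 0.99016
Series ([0.99016] and C7): 0.99016 × 0.84800 = 0.840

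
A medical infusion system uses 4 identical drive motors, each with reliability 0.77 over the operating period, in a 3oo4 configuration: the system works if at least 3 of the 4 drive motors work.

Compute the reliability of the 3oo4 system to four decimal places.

0.7715

R = Σ_{i=3}^{4} C(4,i) p^i (1−p)^{4−i} with p = 0.77
C(4,3)·0.77^3·0.23^1 = 0.420010
C(4,4)·0.77^4·0.23^0 = 0.351530
Sum = 0.7715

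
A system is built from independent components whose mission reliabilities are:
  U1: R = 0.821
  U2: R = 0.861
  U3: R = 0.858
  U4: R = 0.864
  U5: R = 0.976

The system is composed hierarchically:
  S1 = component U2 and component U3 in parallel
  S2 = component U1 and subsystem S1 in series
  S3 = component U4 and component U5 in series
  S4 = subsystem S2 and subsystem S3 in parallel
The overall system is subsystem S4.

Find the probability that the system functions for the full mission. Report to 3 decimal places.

Parallel (U2 and U3): 1 − (1 − 0.86100)(1 − 0.85800) = 0.98026
Series (U1 and [0.98026]): 0.82100 × 0.98026 = 0.80479
Series (U4 and U5): 0.86400 × 0.97600 = 0.84326
Parallel ([0.80479] and [0.84326]): 1 − (1 − 0.80479)(1 − 0.84326) = 0.969

0.969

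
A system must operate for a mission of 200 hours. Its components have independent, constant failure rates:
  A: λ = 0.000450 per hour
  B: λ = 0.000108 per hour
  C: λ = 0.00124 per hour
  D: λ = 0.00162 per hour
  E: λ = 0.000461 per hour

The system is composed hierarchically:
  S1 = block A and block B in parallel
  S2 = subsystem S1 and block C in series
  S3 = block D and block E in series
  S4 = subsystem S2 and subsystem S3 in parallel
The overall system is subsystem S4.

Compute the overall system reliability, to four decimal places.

R(A) = exp(−0.000450 × 200) = 0.913931
R(B) = exp(−0.000108 × 200) = 0.978632
R(C) = exp(−0.00124 × 200) = 0.780360
R(D) = exp(−0.00162 × 200) = 0.723250
R(E) = exp(−0.000461 × 200) = 0.911923
Parallel (A and B): 1 − (1 − 0.913931)(1 − 0.978632) = 0.998161
Series ([0.998161] and C): 0.998161 × 0.780360 = 0.778925
Series (D and E): 0.723250 × 0.911923 = 0.659548
Parallel ([0.778925] and [0.659548]): 1 − (1 − 0.778925)(1 − 0.659548) = 0.9247

0.9247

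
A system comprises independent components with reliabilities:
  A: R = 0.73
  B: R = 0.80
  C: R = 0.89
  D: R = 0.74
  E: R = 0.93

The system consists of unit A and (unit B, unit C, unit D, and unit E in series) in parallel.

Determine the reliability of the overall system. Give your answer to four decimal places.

0.8623

Series (B, C, D, and E): 0.800000 × 0.890000 × 0.740000 × 0.930000 = 0.489998
Parallel (A and [0.489998]): 1 − (1 − 0.730000)(1 − 0.489998) = 0.8623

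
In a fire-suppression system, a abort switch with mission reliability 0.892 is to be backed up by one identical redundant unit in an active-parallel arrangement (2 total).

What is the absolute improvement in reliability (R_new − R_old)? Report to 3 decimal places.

0.096

R_before = 0.892
R_after = 1 − (1 − 0.892)^2 = 0.988
ΔR = 0.988 − 0.892 = 0.096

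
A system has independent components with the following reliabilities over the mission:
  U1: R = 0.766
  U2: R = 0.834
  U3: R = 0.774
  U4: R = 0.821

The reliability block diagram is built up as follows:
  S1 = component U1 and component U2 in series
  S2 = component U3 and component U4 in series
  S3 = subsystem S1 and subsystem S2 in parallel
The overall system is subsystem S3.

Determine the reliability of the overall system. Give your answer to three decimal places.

0.868

Series (U1 and U2): 0.76600 × 0.83400 = 0.63884
Series (U3 and U4): 0.77400 × 0.82100 = 0.63545
Parallel ([0.63884] and [0.63545]): 1 − (1 − 0.63884)(1 − 0.63545) = 0.868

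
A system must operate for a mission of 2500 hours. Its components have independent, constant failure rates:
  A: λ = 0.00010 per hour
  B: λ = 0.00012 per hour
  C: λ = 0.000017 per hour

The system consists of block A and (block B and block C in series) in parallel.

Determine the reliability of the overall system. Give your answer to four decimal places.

R(A) = exp(−0.00010 × 2500) = 0.778801
R(B) = exp(−0.00012 × 2500) = 0.740818
R(C) = exp(−0.000017 × 2500) = 0.958390
Series (B and C): 0.740818 × 0.958390 = 0.709993
Parallel (A and [0.709993]): 1 − (1 − 0.778801)(1 − 0.709993) = 0.9359

0.9359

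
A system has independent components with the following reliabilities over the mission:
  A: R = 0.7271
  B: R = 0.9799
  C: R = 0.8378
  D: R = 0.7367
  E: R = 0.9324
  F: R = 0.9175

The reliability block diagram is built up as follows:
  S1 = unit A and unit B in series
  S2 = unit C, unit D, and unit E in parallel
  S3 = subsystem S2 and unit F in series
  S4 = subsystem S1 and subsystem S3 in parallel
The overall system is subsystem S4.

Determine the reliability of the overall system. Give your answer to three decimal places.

Series (A and B): 0.72710 × 0.97990 = 0.71249
Parallel (C, D, and E): 1 − (1 − 0.83780)(1 − 0.73670)(1 − 0.93240) = 0.99711
Series ([0.99711] and F): 0.99711 × 0.91750 = 0.91485
Parallel ([0.71249] and [0.91485]): 1 − (1 − 0.71249)(1 − 0.91485) = 0.976

0.976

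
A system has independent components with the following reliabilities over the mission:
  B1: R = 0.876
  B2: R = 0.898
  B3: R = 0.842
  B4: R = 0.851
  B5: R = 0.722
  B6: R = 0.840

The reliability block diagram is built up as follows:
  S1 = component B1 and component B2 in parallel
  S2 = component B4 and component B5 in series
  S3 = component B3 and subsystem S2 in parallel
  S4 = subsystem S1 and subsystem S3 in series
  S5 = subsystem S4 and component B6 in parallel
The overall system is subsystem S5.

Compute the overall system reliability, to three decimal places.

0.988

Parallel (B1 and B2): 1 − (1 − 0.87600)(1 − 0.89800) = 0.98735
Series (B4 and B5): 0.85100 × 0.72200 = 0.61442
Parallel (B3 and [0.61442]): 1 − (1 − 0.84200)(1 − 0.61442) = 0.93908
Series ([0.98735] and [0.93908]): 0.98735 × 0.93908 = 0.92720
Parallel ([0.92720] and B6): 1 − (1 − 0.92720)(1 − 0.84000) = 0.988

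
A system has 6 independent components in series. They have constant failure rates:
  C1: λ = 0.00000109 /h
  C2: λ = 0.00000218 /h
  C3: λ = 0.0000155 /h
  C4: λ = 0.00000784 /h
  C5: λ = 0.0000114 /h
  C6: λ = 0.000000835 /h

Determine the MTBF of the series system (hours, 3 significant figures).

Series of exponential components: λ_sys = Σ λ_i
λ_sys = 0.00000109 + 0.00000218 + 0.0000155 + 0.00000784 + 0.0000114 + 0.000000835 = 3.8845e-05 /h
MTBF = 1 / λ_sys = 25700 h

25700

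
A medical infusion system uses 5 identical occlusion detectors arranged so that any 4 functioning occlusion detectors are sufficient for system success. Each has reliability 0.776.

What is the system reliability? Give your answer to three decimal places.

0.688

R = Σ_{i=4}^{5} C(5,i) p^i (1−p)^{5−i} with p = 0.776
C(5,4)·0.776^4·0.224^1 = 0.40613
C(5,5)·0.776^5·0.224^0 = 0.28139
Sum = 0.688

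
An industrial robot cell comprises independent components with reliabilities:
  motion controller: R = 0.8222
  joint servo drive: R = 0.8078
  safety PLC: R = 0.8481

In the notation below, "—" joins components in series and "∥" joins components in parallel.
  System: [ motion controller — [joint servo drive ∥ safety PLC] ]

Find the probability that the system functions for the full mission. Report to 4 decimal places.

0.7982

Parallel (joint servo drive and safety PLC): 1 − (1 − 0.807800)(1 − 0.848100) = 0.970805
Series (motion controller and [0.970805]): 0.822200 × 0.970805 = 0.7982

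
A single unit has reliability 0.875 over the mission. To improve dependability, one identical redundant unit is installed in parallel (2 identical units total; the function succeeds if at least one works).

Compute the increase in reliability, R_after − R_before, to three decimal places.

0.109

R_before = 0.875
R_after = 1 − (1 − 0.875)^2 = 0.984
ΔR = 0.984 − 0.875 = 0.109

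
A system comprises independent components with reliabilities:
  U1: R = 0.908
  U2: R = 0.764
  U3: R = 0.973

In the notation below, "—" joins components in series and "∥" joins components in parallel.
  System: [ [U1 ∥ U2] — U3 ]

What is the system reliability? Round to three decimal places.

Parallel (U1 and U2): 1 − (1 − 0.90800)(1 − 0.76400) = 0.97829
Series ([0.97829] and U3): 0.97829 × 0.97300 = 0.952

0.952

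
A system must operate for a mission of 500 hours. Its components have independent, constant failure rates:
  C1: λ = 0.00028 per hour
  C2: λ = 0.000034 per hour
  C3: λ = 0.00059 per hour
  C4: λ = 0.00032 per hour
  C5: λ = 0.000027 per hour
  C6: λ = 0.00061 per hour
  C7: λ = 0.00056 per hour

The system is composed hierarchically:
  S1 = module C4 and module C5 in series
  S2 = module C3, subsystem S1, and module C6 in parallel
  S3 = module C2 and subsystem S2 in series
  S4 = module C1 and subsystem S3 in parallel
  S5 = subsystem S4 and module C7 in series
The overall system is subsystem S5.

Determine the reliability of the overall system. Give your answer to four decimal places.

0.7531

R(C1) = exp(−0.00028 × 500) = 0.869358
R(C2) = exp(−0.000034 × 500) = 0.983144
R(C3) = exp(−0.00059 × 500) = 0.744532
R(C4) = exp(−0.00032 × 500) = 0.852144
R(C5) = exp(−0.000027 × 500) = 0.986591
R(C6) = exp(−0.00061 × 500) = 0.737123
R(C7) = exp(−0.00056 × 500) = 0.755784
Series (C4 and C5): 0.852144 × 0.986591 = 0.840718
Parallel (C3, [0.840718], and C6): 1 − (1 − 0.744532)(1 − 0.840718)(1 − 0.737123) = 0.989303
Series (C2 and [0.989303]): 0.983144 × 0.989303 = 0.972627
Parallel (C1 and [0.972627]): 1 − (1 − 0.869358)(1 − 0.972627) = 0.996424
Series ([0.996424] and C7): 0.996424 × 0.755784 = 0.7531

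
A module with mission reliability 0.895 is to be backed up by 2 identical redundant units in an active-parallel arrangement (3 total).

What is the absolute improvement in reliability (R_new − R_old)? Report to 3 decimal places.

0.104

R_before = 0.895
R_after = 1 − (1 − 0.895)^3 = 0.999
ΔR = 0.999 − 0.895 = 0.104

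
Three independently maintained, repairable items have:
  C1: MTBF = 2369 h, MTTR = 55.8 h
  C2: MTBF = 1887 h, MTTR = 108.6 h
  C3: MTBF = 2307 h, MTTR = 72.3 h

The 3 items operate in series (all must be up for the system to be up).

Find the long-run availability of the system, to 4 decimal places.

A(C1) = MTBF/(MTBF+MTTR) = 2369/(2369+55.8) = 0.976988
A(C2) = MTBF/(MTBF+MTTR) = 1887/(1887+108.6) = 0.945580
A(C3) = MTBF/(MTBF+MTTR) = 2307/(2307+72.3) = 0.969613
Series availability: 0.976988 × 0.945580 × 0.969613 = 0.8957

0.8957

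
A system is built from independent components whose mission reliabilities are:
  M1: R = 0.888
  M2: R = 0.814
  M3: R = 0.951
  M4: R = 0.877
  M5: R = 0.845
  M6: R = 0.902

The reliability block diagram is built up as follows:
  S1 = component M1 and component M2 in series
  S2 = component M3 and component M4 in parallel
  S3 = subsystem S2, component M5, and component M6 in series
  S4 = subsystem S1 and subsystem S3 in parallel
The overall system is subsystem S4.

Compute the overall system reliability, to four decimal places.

Series (M1 and M2): 0.888000 × 0.814000 = 0.722832
Parallel (M3 and M4): 1 − (1 − 0.951000)(1 − 0.877000) = 0.993973
Series ([0.993973], M5, and M6): 0.993973 × 0.845000 × 0.902000 = 0.757596
Parallel ([0.722832] and [0.757596]): 1 − (1 − 0.722832)(1 − 0.757596) = 0.9328

0.9328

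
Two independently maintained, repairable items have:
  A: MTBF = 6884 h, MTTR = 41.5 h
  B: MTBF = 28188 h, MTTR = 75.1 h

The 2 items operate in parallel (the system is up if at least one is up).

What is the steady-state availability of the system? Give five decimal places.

A(A) = MTBF/(MTBF+MTTR) = 6884/(6884+41.5) = 0.994008
A(B) = MTBF/(MTBF+MTTR) = 28188/(28188+75.1) = 0.997343
Parallel availability: 1 − (1 − 0.994008)(1 − 0.997343) = 0.99998

0.99998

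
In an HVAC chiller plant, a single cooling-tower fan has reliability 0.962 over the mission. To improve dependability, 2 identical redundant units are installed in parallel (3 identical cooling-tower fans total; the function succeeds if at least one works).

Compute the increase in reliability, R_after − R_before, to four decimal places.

R_before = 0.962
R_after = 1 − (1 − 0.962)^3 = 0.9999
ΔR = 0.9999 − 0.962 = 0.0379

0.0379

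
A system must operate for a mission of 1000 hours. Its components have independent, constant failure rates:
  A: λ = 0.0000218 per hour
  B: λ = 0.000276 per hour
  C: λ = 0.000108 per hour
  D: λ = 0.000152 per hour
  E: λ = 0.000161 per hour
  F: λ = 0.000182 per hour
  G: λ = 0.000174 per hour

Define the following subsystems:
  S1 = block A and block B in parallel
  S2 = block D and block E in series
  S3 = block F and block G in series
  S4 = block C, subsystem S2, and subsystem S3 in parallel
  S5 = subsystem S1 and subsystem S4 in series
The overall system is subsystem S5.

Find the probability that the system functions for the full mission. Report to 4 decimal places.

0.9866

R(A) = exp(−0.0000218 × 1000) = 0.978436
R(B) = exp(−0.000276 × 1000) = 0.758813
R(C) = exp(−0.000108 × 1000) = 0.897628
R(D) = exp(−0.000152 × 1000) = 0.858988
R(E) = exp(−0.000161 × 1000) = 0.851292
R(F) = exp(−0.000182 × 1000) = 0.833601
R(G) = exp(−0.000174 × 1000) = 0.840297
Parallel (A and B): 1 − (1 − 0.978436)(1 − 0.758813) = 0.994799
Series (D and E): 0.858988 × 0.851292 = 0.731250
Series (F and G): 0.833601 × 0.840297 = 0.700472
Parallel (C, [0.731250], and [0.700472]): 1 − (1 − 0.897628)(1 − 0.731250)(1 − 0.700472) = 0.991759
Series ([0.994799] and [0.991759]): 0.994799 × 0.991759 = 0.9866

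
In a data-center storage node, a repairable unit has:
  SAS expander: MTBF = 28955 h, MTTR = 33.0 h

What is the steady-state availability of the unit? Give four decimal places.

A(SAS expander) = MTBF/(MTBF+MTTR) = 28955/(28955+33.0) = 0.9989

0.9989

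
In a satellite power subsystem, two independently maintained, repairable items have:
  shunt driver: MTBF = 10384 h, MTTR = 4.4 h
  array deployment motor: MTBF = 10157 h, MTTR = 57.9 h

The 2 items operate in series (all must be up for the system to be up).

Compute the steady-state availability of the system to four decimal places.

0.9939

A(shunt driver) = MTBF/(MTBF+MTTR) = 10384/(10384+4.4) = 0.999576
A(array deployment motor) = MTBF/(MTBF+MTTR) = 10157/(10157+57.9) = 0.994332
Series availability: 0.999576 × 0.994332 = 0.9939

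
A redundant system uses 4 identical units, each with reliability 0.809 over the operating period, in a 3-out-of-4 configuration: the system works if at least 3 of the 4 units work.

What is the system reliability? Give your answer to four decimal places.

R = Σ_{i=3}^{4} C(4,i) p^i (1−p)^{4−i} with p = 0.809
C(4,3)·0.809^3·0.191^1 = 0.404519
C(4,4)·0.809^4·0.191^0 = 0.428345
Sum = 0.8329

0.8329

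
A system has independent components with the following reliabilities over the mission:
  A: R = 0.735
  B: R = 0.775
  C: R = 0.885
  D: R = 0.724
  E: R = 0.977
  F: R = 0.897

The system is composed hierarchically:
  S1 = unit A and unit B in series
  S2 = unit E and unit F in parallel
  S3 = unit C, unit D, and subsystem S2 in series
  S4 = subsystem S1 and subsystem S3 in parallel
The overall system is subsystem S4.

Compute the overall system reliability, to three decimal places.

Series (A and B): 0.73500 × 0.77500 = 0.56963
Parallel (E and F): 1 − (1 − 0.97700)(1 − 0.89700) = 0.99763
Series (C, D, and [0.99763]): 0.88500 × 0.72400 × 0.99763 = 0.63922
Parallel ([0.56963] and [0.63922]): 1 − (1 − 0.56963)(1 − 0.63922) = 0.845

0.845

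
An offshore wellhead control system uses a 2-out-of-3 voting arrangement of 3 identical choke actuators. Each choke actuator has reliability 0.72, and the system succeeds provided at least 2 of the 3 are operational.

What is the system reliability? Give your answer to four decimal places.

0.8087

R = Σ_{i=2}^{3} C(3,i) p^i (1−p)^{3−i} with p = 0.72
C(3,2)·0.72^2·0.28^1 = 0.435456
C(3,3)·0.72^3·0.28^0 = 0.373248
Sum = 0.8087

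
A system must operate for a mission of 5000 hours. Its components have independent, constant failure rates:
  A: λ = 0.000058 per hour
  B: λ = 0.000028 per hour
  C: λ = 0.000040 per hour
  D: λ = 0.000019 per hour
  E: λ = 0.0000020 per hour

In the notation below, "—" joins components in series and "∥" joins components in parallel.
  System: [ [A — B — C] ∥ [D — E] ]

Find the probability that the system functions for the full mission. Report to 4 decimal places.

0.9534

R(A) = exp(−0.000058 × 5000) = 0.748264
R(B) = exp(−0.000028 × 5000) = 0.869358
R(C) = exp(−0.000040 × 5000) = 0.818731
R(D) = exp(−0.000019 × 5000) = 0.909373
R(E) = exp(−0.0000020 × 5000) = 0.990050
Series (A, B, and C): 0.748264 × 0.869358 × 0.818731 = 0.532592
Series (D and E): 0.909373 × 0.990050 = 0.900325
Parallel ([0.532592] and [0.900325]): 1 − (1 − 0.532592)(1 − 0.900325) = 0.9534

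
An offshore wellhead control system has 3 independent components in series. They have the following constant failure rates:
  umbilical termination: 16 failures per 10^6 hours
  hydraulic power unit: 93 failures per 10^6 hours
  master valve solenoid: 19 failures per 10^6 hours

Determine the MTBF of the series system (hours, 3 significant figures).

Series of exponential components: λ_sys = Σ λ_i
λ_sys = 0.000016 + 0.000093 + 0.000019 = 1.2800e-04 /h
MTBF = 1 / λ_sys = 7810 h

7810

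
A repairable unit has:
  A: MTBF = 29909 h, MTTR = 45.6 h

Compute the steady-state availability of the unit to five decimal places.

0.99848

A(A) = MTBF/(MTBF+MTTR) = 29909/(29909+45.6) = 0.99848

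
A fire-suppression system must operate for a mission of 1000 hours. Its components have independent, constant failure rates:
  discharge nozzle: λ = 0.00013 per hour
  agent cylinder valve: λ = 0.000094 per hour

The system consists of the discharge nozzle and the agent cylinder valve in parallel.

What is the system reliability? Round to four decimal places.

0.9891

R(discharge nozzle) = exp(−0.00013 × 1000) = 0.878095
R(agent cylinder valve) = exp(−0.000094 × 1000) = 0.910283
Parallel (discharge nozzle and agent cylinder valve): 1 − (1 − 0.878095)(1 − 0.910283) = 0.9891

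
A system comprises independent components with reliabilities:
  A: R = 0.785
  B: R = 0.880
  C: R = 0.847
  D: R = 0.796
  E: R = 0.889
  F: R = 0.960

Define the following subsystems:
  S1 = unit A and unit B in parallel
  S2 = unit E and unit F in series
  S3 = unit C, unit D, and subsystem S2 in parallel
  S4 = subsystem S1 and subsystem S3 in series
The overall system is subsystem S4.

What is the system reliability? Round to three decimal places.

0.970

Parallel (A and B): 1 − (1 − 0.78500)(1 − 0.88000) = 0.97420
Series (E and F): 0.88900 × 0.96000 = 0.85344
Parallel (C, D, and [0.85344]): 1 − (1 − 0.84700)(1 − 0.79600)(1 − 0.85344) = 0.99543
Series ([0.97420] and [0.99543]): 0.97420 × 0.99543 = 0.970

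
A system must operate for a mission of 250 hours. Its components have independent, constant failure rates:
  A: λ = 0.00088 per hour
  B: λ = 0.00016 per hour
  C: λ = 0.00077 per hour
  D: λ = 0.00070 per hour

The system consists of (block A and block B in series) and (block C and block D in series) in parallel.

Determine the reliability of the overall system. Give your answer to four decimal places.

0.9296

R(A) = exp(−0.00088 × 250) = 0.802519
R(B) = exp(−0.00016 × 250) = 0.960789
R(C) = exp(−0.00077 × 250) = 0.824894
R(D) = exp(−0.00070 × 250) = 0.839457
Series (A and B): 0.802519 × 0.960789 = 0.771051
Series (C and D): 0.824894 × 0.839457 = 0.692463
Parallel ([0.771051] and [0.692463]): 1 − (1 − 0.771051)(1 − 0.692463) = 0.9296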